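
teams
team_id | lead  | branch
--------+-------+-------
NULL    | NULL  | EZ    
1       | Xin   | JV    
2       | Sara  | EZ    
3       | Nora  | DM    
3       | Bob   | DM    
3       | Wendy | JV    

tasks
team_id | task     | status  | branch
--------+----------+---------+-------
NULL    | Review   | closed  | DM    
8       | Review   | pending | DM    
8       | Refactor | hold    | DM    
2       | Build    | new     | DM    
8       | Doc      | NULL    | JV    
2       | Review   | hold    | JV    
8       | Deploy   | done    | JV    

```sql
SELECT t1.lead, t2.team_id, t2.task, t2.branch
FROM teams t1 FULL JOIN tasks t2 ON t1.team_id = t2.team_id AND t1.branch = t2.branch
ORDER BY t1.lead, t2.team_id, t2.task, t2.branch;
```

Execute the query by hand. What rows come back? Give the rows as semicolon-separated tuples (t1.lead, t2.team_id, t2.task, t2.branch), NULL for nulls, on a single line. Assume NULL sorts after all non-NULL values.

FULL OUTER JOIN keeps every row from both sides; unmatched rows get NULL for the other side's columns.
Matching on t1.team_id = t2.team_id AND t1.branch = t2.branch. A NULL in a compared column never satisfies the condition.
- t1 (team_id=NULL, branch=EZ) has no partner → padded with NULL.
- t1 (team_id=1, branch=JV) has no partner → padded with NULL.
- t1 (team_id=2, branch=EZ) has no partner → padded with NULL.
- t1 (team_id=3, branch=DM) has no partner → padded with NULL.
- t1 (team_id=3, branch=DM) has no partner → padded with NULL.
- t1 (team_id=3, branch=JV) has no partner → padded with NULL.
- 7 row(s) from t2 found no t1 partner → padded with NULL.

(Bob, NULL, NULL, NULL); (Nora, NULL, NULL, NULL); (Sara, NULL, NULL, NULL); (Wendy, NULL, NULL, NULL); (Xin, NULL, NULL, NULL); (NULL, 2, Build, DM); (NULL, 2, Review, JV); (NULL, 8, Deploy, JV); (NULL, 8, Doc, JV); (NULL, 8, Refactor, DM); (NULL, 8, Review, DM); (NULL, NULL, Review, DM); (NULL, NULL, NULL, NULL)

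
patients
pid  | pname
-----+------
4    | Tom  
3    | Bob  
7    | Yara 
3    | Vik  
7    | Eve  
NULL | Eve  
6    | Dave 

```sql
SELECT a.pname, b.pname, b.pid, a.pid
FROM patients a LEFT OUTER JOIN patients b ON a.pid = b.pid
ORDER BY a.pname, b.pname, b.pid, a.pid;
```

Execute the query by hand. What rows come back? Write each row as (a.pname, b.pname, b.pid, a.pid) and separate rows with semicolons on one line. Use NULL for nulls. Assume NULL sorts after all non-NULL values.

(Bob, Bob, 3, 3); (Bob, Vik, 3, 3); (Dave, Dave, 6, 6); (Eve, Eve, 7, 7); (Eve, Yara, 7, 7); (Eve, NULL, NULL, NULL); (Tom, Tom, 4, 4); (Vik, Bob, 3, 3); (Vik, Vik, 3, 3); (Yara, Eve, 7, 7); (Yara, Yara, 7, 7)

LEFT JOIN keeps every row from `patients a`; unmatched rows get NULL for `patients b`'s columns.
Matching on a.pid = b.pid. A NULL in a compared column never satisfies the condition.
- a (pid=4) pairs with 1 row(s) of b.
- a (pid=3) pairs with 2 row(s) of b.
- a (pid=7) pairs with 2 row(s) of b.
- a (pid=3) pairs with 2 row(s) of b.
- a (pid=7) pairs with 2 row(s) of b.
- a (pid=NULL) has no partner → padded with NULL.
- a (pid=6) pairs with 1 row(s) of b.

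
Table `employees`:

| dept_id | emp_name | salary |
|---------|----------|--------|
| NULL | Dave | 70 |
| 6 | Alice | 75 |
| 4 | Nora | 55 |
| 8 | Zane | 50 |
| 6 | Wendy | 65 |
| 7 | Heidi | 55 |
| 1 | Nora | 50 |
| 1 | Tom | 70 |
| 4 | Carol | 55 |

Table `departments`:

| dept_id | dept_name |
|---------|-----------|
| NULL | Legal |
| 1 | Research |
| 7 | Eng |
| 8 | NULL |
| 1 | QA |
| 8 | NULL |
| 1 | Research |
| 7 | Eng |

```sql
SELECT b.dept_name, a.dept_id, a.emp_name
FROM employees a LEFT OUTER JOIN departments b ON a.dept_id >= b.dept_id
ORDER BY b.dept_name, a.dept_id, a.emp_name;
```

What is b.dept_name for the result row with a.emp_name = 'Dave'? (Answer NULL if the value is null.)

NULL

LEFT JOIN keeps every row from `employees`; unmatched rows get NULL for `departments`'s columns.
Matching on a.dept_id >= b.dept_id. A NULL in a compared column never satisfies the condition.
- a row (dept_id=NULL): no match → kept, b columns NULL.
- a row (dept_id=6): matches 3 b row(s) → 3 output row(s).
- a row (dept_id=4): matches 3 b row(s) → 3 output row(s).
- a row (dept_id=8): matches 7 b row(s) → 7 output row(s).
- a row (dept_id=6): matches 3 b row(s) → 3 output row(s).
- a row (dept_id=7): matches 5 b row(s) → 5 output row(s).
- a row (dept_id=1): matches 3 b row(s) → 3 output row(s).
- a row (dept_id=1): matches 3 b row(s) → 3 output row(s).
- a row (dept_id=4): matches 3 b row(s) → 3 output row(s).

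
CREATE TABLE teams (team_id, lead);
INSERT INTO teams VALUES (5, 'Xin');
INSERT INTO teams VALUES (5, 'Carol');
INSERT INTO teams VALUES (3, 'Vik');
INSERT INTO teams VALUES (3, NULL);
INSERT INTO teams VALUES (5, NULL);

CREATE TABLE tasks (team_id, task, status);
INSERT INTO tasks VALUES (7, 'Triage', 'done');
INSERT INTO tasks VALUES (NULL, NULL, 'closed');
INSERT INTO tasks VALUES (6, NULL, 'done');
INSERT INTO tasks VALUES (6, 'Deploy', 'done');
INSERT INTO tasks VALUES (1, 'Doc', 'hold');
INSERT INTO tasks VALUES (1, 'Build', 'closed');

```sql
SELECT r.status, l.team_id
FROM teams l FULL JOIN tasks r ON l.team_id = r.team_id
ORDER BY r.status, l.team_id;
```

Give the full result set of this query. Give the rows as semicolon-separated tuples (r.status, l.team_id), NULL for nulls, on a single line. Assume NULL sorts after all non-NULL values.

FULL OUTER JOIN keeps every row from both sides; unmatched rows get NULL for the other side's columns.
Matching on l.team_id = r.team_id. A NULL in a compared column never satisfies the condition.
- team_id=5: no r row matches, row kept with r columns NULL.
- team_id=5: no r row matches, row kept with r columns NULL.
- team_id=3: no r row matches, row kept with r columns NULL.
- team_id=3: no r row matches, row kept with r columns NULL.
- team_id=5: no r row matches, row kept with r columns NULL.
- 6 row(s) from r found no l partner → padded with NULL.

(closed, NULL); (closed, NULL); (done, NULL); (done, NULL); (done, NULL); (hold, NULL); (NULL, 3); (NULL, 3); (NULL, 5); (NULL, 5); (NULL, 5)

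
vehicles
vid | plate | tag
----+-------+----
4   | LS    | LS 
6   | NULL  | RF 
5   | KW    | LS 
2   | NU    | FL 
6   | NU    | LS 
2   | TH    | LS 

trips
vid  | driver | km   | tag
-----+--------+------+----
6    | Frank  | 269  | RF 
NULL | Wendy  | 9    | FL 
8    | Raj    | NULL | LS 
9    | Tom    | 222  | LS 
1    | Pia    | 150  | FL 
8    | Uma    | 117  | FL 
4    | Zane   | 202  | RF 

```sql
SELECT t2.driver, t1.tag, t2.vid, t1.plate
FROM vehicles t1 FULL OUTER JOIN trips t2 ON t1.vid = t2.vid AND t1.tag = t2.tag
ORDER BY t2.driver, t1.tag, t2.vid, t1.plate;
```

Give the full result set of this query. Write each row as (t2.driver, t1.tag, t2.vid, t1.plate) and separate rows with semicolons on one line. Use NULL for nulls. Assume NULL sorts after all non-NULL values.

(Frank, RF, 6, NULL); (Pia, NULL, 1, NULL); (Raj, NULL, 8, NULL); (Tom, NULL, 9, NULL); (Uma, NULL, 8, NULL); (Wendy, NULL, NULL, NULL); (Zane, NULL, 4, NULL); (NULL, FL, NULL, NU); (NULL, LS, NULL, KW); (NULL, LS, NULL, LS); (NULL, LS, NULL, NU); (NULL, LS, NULL, TH)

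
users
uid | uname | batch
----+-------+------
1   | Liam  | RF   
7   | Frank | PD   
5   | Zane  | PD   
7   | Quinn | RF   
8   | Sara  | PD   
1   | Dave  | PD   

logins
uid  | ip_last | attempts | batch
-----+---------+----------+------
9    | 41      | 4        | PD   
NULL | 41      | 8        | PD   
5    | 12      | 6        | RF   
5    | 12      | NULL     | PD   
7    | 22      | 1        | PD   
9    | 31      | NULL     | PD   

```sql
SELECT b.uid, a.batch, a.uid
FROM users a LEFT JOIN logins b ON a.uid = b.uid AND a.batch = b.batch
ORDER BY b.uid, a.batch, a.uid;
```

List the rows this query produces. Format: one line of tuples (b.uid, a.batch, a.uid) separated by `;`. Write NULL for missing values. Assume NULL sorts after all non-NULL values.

LEFT JOIN keeps every row from `users`; unmatched rows get NULL for `logins`'s columns.
Matching on a.uid = b.uid AND a.batch = b.batch. A NULL in a compared column never satisfies the condition.
- a (uid=1, batch=RF) has no partner → padded with NULL.
- a (uid=7, batch=PD) pairs with 1 row(s) of b.
- a (uid=5, batch=PD) pairs with 1 row(s) of b.
- a (uid=7, batch=RF) has no partner → padded with NULL.
- a (uid=8, batch=PD) has no partner → padded with NULL.
- a (uid=1, batch=PD) has no partner → padded with NULL.
After projecting and ordering:
b.uid | a.batch | a.uid
5 | PD | 5
7 | PD | 7
NULL | PD | 1
NULL | PD | 8
NULL | RF | 1
NULL | RF | 7

(5, PD, 5); (7, PD, 7); (NULL, PD, 1); (NULL, PD, 8); (NULL, RF, 1); (NULL, RF, 7)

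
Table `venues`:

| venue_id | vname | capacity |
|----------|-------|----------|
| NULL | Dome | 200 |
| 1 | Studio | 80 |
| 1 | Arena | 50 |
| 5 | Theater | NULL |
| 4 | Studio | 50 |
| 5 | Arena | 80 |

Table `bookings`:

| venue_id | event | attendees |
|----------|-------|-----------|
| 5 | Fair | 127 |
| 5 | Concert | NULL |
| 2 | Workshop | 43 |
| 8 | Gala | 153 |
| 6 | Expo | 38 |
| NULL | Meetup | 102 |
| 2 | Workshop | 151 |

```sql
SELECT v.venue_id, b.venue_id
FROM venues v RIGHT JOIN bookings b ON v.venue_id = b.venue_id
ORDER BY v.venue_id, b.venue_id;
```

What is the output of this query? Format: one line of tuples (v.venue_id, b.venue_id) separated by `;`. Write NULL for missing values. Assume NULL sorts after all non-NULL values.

RIGHT JOIN keeps every row from `bookings`; unmatched rows get NULL for `venues`'s columns.
Matching on v.venue_id = b.venue_id. A NULL in a compared column never satisfies the condition.
Matched pairs: 4; unmatched b rows kept: 5.

(5, 5); (5, 5); (5, 5); (5, 5); (NULL, 2); (NULL, 2); (NULL, 6); (NULL, 8); (NULL, NULL)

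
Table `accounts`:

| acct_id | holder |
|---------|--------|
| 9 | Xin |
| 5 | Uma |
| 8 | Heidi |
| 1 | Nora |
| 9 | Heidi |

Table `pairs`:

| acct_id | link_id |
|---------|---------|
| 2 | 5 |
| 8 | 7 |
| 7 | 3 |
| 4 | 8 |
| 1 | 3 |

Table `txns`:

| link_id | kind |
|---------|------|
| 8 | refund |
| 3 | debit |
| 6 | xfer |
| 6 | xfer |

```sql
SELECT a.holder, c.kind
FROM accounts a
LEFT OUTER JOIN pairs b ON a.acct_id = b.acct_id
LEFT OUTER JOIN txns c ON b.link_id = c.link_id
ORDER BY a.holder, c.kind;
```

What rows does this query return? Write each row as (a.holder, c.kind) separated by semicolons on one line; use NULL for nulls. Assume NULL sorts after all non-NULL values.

(Heidi, NULL); (Heidi, NULL); (Nora, debit); (Uma, NULL); (Xin, NULL)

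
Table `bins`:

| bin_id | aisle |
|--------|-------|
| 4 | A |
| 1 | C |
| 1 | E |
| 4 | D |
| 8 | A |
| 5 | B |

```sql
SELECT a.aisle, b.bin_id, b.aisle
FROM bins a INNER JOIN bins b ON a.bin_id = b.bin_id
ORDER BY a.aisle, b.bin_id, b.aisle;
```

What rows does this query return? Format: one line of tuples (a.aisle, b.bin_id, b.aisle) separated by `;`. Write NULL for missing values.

INNER JOIN keeps only pairs where the ON condition holds.
Matching on a.bin_id = b.bin_id.
- a[0] bin_id=4 → 2 match(es) in b → 2 row(s).
- a[1] bin_id=1 → 2 match(es) in b → 2 row(s).
- a[2] bin_id=1 → 2 match(es) in b → 2 row(s).
- a[3] bin_id=4 → 2 match(es) in b → 2 row(s).
- a[4] bin_id=8 → 1 match(es) in b → 1 row(s).
- a[5] bin_id=5 → 1 match(es) in b → 1 row(s).
After projecting and ordering:
a.aisle | b.bin_id | b.aisle
A | 4 | A
A | 4 | D
A | 8 | A
B | 5 | B
C | 1 | C
C | 1 | E
D | 4 | A
D | 4 | D
E | 1 | C
E | 1 | E

(A, 4, A); (A, 4, D); (A, 8, A); (B, 5, B); (C, 1, C); (C, 1, E); (D, 4, A); (D, 4, D); (E, 1, C); (E, 1, E)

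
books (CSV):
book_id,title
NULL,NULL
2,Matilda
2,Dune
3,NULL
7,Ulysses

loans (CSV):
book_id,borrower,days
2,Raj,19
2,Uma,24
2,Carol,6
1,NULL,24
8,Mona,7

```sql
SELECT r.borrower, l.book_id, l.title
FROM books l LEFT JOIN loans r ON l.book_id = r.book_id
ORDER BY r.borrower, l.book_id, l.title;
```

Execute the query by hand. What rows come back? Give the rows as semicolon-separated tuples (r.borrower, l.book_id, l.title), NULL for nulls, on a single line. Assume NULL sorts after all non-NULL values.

LEFT JOIN keeps every row from `books`; unmatched rows get NULL for `loans`'s columns.
Matching on l.book_id = r.book_id. A NULL in a compared column never satisfies the condition.
Matched pairs: 6; unmatched l rows kept: 3.

(Carol, 2, Dune); (Carol, 2, Matilda); (Raj, 2, Dune); (Raj, 2, Matilda); (Uma, 2, Dune); (Uma, 2, Matilda); (NULL, 3, NULL); (NULL, 7, Ulysses); (NULL, NULL, NULL)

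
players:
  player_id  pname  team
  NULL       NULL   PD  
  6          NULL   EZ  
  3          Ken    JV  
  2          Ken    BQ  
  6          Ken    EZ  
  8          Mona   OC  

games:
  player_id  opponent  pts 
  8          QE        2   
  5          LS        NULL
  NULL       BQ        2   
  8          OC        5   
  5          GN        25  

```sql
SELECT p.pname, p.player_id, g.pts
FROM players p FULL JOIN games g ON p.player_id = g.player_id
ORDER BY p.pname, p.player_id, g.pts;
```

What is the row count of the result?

FULL OUTER JOIN keeps every row from both sides; unmatched rows get NULL for the other side's columns.
Matching on p.player_id = g.player_id. A NULL in a compared column never satisfies the condition.
- p[0] player_id=NULL → no match; kept with NULLs on the g side.
- p[1] player_id=6 → no match; kept with NULLs on the g side.
- p[2] player_id=3 → no match; kept with NULLs on the g side.
- p[3] player_id=2 → no match; kept with NULLs on the g side.
- p[4] player_id=6 → no match; kept with NULLs on the g side.
- p[5] player_id=8 → 2 match(es) in g → 2 row(s).
- 3 g row(s) had no p match → kept, p columns NULL.
Total: 2 matched + 8 padded = 10 rows.

10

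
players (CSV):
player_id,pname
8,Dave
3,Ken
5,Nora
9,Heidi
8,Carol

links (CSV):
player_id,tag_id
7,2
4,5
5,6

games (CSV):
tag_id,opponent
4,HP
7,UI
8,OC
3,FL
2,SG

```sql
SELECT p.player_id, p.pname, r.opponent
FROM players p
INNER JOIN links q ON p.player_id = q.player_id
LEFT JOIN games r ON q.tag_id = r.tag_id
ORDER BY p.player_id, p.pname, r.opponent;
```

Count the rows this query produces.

Joins associate left-to-right: players INNER JOIN links on player_id gives 1 intermediate row(s).
Then LEFT JOIN `games r` on tag_id: each of those 1 rows is kept; rows whose q.tag_id has no match in r get NULL for r's columns.
Result: 1 row(s).

1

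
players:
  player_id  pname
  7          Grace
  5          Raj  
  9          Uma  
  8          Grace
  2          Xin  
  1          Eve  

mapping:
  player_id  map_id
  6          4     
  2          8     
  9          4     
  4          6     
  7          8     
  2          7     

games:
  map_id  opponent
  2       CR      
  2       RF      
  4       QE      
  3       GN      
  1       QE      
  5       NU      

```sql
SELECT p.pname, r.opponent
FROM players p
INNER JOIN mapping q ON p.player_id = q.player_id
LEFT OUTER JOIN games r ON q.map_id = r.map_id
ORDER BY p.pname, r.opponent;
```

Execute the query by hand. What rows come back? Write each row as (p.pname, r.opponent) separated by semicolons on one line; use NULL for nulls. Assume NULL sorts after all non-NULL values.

Evaluate left to right. First `players p INNER JOIN mapping q` on player_id: 4 row(s).
Then LEFT JOIN `games r` on map_id: each of those 4 rows is kept; rows whose q.map_id has no match in r get NULL for r's columns.

(Grace, NULL); (Uma, QE); (Xin, NULL); (Xin, NULL)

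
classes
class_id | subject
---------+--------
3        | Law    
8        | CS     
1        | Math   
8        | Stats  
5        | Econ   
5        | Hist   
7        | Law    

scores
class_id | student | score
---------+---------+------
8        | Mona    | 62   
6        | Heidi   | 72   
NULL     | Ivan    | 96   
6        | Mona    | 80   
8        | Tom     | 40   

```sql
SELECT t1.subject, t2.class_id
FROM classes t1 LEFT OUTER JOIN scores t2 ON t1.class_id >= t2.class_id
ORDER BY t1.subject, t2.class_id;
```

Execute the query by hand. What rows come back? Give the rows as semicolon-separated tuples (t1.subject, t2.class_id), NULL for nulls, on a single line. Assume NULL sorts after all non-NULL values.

(CS, 6); (CS, 6); (CS, 8); (CS, 8); (Econ, NULL); (Hist, NULL); (Law, 6); (Law, 6); (Law, NULL); (Math, NULL); (Stats, 6); (Stats, 6); (Stats, 8); (Stats, 8)

LEFT JOIN keeps every row from `classes`; unmatched rows get NULL for `scores`'s columns.
Matching on t1.class_id >= t2.class_id. A NULL in a compared column never satisfies the condition.
Matched pairs: 10; unmatched t1 rows kept: 4.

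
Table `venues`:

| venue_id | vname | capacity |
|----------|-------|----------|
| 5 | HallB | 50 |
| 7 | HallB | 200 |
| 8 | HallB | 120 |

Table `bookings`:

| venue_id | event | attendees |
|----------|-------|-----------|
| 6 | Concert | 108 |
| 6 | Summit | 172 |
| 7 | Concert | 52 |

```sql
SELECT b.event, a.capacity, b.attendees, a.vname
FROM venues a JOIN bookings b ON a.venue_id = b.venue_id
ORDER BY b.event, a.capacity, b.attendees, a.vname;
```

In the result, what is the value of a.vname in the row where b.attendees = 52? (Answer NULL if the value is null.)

INNER JOIN keeps only pairs where the ON condition holds.
Matching on a.venue_id = b.venue_id.
- venue_id=5: no matching b row, dropped.
- venue_id=7: 1 matching b row(s), so 1 row(s) emitted.
- venue_id=8: no matching b row, dropped.

HallB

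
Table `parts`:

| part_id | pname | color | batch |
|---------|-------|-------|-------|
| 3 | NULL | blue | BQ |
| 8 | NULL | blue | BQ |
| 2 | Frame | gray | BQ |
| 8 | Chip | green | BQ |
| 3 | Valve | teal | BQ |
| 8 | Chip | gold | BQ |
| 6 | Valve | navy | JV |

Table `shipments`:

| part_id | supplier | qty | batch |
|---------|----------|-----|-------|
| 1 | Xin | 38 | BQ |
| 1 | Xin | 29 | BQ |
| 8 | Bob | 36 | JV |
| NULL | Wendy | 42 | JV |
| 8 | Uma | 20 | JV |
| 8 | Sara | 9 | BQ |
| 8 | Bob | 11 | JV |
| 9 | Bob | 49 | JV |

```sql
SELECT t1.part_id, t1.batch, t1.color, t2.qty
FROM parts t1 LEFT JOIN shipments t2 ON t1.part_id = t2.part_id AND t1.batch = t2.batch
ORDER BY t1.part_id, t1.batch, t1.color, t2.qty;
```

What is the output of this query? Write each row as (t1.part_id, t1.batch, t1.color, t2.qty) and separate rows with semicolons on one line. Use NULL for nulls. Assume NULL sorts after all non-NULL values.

(2, BQ, gray, NULL); (3, BQ, blue, NULL); (3, BQ, teal, NULL); (6, JV, navy, NULL); (8, BQ, blue, 9); (8, BQ, gold, 9); (8, BQ, green, 9)

LEFT JOIN keeps every row from `parts`; unmatched rows get NULL for `shipments`'s columns.
Matching on t1.part_id = t2.part_id AND t1.batch = t2.batch. A NULL in a compared column never satisfies the condition.
- t1 (part_id=3, batch=BQ) has no partner → padded with NULL.
- t1 (part_id=8, batch=BQ) pairs with 1 row(s) of t2.
- t1 (part_id=2, batch=BQ) has no partner → padded with NULL.
- t1 (part_id=8, batch=BQ) pairs with 1 row(s) of t2.
- t1 (part_id=3, batch=BQ) has no partner → padded with NULL.
- t1 (part_id=8, batch=BQ) pairs with 1 row(s) of t2.
- t1 (part_id=6, batch=JV) has no partner → padded with NULL.
After projecting and ordering:
t1.part_id | t1.batch | t1.color | t2.qty
2 | BQ | gray | NULL
3 | BQ | blue | NULL
3 | BQ | teal | NULL
6 | JV | navy | NULL
8 | BQ | blue | 9
8 | BQ | gold | 9
8 | BQ | green | 9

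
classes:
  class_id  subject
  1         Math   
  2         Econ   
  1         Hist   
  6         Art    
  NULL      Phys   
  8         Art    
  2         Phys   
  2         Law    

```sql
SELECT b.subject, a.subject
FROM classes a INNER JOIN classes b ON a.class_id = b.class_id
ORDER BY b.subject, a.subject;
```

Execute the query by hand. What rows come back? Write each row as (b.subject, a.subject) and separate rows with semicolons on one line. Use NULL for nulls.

(Art, Art); (Art, Art); (Econ, Econ); (Econ, Law); (Econ, Phys); (Hist, Hist); (Hist, Math); (Law, Econ); (Law, Law); (Law, Phys); (Math, Hist); (Math, Math); (Phys, Econ); (Phys, Law); (Phys, Phys)

INNER JOIN keeps only pairs where the ON condition holds.
Matching on a.class_id = b.class_id. A NULL in a compared column never satisfies the condition.
Matched pairs: 15.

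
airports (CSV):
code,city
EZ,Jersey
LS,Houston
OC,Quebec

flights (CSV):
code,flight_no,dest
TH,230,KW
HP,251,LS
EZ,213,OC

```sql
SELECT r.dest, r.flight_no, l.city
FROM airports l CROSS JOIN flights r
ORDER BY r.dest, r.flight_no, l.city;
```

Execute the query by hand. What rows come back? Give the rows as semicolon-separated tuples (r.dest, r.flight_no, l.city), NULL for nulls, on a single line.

(KW, 230, Houston); (KW, 230, Jersey); (KW, 230, Quebec); (LS, 251, Houston); (LS, 251, Jersey); (LS, 251, Quebec); (OC, 213, Houston); (OC, 213, Jersey); (OC, 213, Quebec)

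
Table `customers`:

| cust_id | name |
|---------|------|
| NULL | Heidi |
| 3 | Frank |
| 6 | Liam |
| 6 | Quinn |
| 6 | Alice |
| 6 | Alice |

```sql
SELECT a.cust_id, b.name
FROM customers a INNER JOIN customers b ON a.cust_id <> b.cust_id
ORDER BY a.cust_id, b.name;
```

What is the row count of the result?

INNER JOIN keeps only pairs where the ON condition holds.
Matching on a.cust_id <> b.cust_id. A NULL in a compared column never satisfies the condition.
- a (cust_id=NULL) has no partner → excluded.
- a (cust_id=3) pairs with 4 row(s) of b.
- a (cust_id=6) pairs with 1 row(s) of b.
- a (cust_id=6) pairs with 1 row(s) of b.
- a (cust_id=6) pairs with 1 row(s) of b.
- a (cust_id=6) pairs with 1 row(s) of b.
Total: 8 rows.

8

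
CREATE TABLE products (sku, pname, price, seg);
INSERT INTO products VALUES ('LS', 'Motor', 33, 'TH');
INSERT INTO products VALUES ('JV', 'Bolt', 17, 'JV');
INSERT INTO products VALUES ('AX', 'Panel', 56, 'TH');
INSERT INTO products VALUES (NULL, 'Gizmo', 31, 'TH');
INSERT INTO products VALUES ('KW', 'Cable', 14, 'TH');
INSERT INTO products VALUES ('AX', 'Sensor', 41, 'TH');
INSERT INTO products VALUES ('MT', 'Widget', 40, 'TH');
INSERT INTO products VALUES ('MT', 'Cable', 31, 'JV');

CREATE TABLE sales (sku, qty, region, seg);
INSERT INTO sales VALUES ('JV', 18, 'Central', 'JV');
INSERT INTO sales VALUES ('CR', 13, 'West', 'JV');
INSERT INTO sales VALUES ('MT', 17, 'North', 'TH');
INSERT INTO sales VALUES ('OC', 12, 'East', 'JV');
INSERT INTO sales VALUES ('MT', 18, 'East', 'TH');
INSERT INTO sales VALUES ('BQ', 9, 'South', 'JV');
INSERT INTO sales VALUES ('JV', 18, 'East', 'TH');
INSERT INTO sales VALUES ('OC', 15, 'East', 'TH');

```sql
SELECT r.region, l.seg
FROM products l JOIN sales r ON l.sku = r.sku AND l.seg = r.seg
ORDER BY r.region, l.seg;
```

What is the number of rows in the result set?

INNER JOIN keeps only pairs where the ON condition holds.
Matching on l.sku = r.sku AND l.seg = r.seg. A NULL in a compared column never satisfies the condition.
- sku=LS, seg=TH: no matching r row, dropped.
- sku=JV, seg=JV: 1 matching r row(s), so 1 row(s) emitted.
- sku=AX, seg=TH: no matching r row, dropped.
- sku=NULL, seg=TH: no matching r row, dropped.
- sku=KW, seg=TH: no matching r row, dropped.
- sku=AX, seg=TH: no matching r row, dropped.
- sku=MT, seg=TH: 2 matching r row(s), so 2 row(s) emitted.
- sku=MT, seg=JV: no matching r row, dropped.
Total: 3 rows.

3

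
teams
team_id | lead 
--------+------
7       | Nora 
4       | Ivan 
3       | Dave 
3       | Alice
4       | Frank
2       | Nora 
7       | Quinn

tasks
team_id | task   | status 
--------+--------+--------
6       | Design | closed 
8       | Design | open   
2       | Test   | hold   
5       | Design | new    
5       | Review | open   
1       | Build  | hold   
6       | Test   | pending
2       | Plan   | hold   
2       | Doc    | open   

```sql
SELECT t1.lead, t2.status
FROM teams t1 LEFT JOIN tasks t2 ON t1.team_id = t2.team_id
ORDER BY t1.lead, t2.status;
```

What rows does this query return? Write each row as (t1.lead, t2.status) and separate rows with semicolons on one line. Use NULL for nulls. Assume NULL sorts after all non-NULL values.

(Alice, NULL); (Dave, NULL); (Frank, NULL); (Ivan, NULL); (Nora, hold); (Nora, hold); (Nora, open); (Nora, NULL); (Quinn, NULL)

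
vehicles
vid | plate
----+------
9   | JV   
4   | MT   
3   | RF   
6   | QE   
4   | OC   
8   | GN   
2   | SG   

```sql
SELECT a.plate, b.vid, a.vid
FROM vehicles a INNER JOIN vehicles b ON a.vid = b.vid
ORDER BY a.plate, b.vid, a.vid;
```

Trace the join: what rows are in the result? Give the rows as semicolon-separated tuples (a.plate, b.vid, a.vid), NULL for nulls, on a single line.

INNER JOIN keeps only pairs where the ON condition holds.
Matching on a.vid = b.vid.
- vid=9: 1 matching b row(s), so 1 row(s) emitted.
- vid=4: 2 matching b row(s), so 2 row(s) emitted.
- vid=3: 1 matching b row(s), so 1 row(s) emitted.
- vid=6: 1 matching b row(s), so 1 row(s) emitted.
- vid=4: 2 matching b row(s), so 2 row(s) emitted.
- vid=8: 1 matching b row(s), so 1 row(s) emitted.
- vid=2: 1 matching b row(s), so 1 row(s) emitted.
After projecting and ordering:
a.plate | b.vid | a.vid
GN | 8 | 8
JV | 9 | 9
MT | 4 | 4
MT | 4 | 4
OC | 4 | 4
OC | 4 | 4
QE | 6 | 6
RF | 3 | 3
SG | 2 | 2

(GN, 8, 8); (JV, 9, 9); (MT, 4, 4); (MT, 4, 4); (OC, 4, 4); (OC, 4, 4); (QE, 6, 6); (RF, 3, 3); (SG, 2, 2)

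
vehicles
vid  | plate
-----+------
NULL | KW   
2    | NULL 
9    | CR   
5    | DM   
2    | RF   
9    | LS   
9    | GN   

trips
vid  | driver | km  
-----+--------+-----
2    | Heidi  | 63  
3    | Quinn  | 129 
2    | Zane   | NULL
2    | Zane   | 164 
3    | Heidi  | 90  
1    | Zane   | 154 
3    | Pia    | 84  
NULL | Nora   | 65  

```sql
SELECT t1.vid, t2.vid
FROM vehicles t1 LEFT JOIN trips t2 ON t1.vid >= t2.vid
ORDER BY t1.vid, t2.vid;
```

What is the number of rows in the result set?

LEFT JOIN keeps every row from `vehicles`; unmatched rows get NULL for `trips`'s columns.
Matching on t1.vid >= t2.vid. A NULL in a compared column never satisfies the condition.
- t1[0] vid=NULL → no match; kept with NULLs on the t2 side.
- t1[1] vid=2 → 4 match(es) in t2 → 4 row(s).
- t1[2] vid=9 → 7 match(es) in t2 → 7 row(s).
- t1[3] vid=5 → 7 match(es) in t2 → 7 row(s).
- t1[4] vid=2 → 4 match(es) in t2 → 4 row(s).
- t1[5] vid=9 → 7 match(es) in t2 → 7 row(s).
- t1[6] vid=9 → 7 match(es) in t2 → 7 row(s).
Total: 36 matched + 1 padded = 37 rows.

37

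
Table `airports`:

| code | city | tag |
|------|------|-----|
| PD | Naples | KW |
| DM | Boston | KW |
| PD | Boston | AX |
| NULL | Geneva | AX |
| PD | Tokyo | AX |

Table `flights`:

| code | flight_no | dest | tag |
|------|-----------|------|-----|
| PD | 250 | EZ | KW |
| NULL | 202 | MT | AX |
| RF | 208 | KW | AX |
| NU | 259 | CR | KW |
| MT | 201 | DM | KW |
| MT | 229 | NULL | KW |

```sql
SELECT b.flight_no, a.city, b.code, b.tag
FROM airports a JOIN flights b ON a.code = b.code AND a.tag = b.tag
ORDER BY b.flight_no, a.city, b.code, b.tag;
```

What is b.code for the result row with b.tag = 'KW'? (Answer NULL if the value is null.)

PD

INNER JOIN keeps only pairs where the ON condition holds.
Matching on a.code = b.code AND a.tag = b.tag. A NULL in a compared column never satisfies the condition.
- code=PD, tag=KW: 1 matching b row(s), so 1 row(s) emitted.
- code=DM, tag=KW: no matching b row, dropped.
- code=PD, tag=AX: no matching b row, dropped.
- code=NULL, tag=AX: no matching b row, dropped.
- code=PD, tag=AX: no matching b row, dropped.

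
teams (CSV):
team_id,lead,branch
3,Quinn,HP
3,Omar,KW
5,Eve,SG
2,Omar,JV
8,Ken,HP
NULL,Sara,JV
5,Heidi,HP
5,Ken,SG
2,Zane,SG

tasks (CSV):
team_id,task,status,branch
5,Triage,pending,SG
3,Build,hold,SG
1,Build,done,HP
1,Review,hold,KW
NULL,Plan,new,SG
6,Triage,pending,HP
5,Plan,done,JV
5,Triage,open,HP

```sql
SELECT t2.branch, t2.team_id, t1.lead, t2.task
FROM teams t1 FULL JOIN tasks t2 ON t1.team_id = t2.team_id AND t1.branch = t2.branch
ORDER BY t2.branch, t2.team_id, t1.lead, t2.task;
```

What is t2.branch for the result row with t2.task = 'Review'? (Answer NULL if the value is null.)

FULL OUTER JOIN keeps every row from both sides; unmatched rows get NULL for the other side's columns.
Matching on t1.team_id = t2.team_id AND t1.branch = t2.branch. A NULL in a compared column never satisfies the condition.
- t1 (team_id=3, branch=HP) has no partner → padded with NULL.
- t1 (team_id=3, branch=KW) has no partner → padded with NULL.
- t1 (team_id=5, branch=SG) pairs with 1 row(s) of t2.
- t1 (team_id=2, branch=JV) has no partner → padded with NULL.
- t1 (team_id=8, branch=HP) has no partner → padded with NULL.
- t1 (team_id=NULL, branch=JV) has no partner → padded with NULL.
- t1 (team_id=5, branch=HP) pairs with 1 row(s) of t2.
- t1 (team_id=5, branch=SG) pairs with 1 row(s) of t2.
- t1 (team_id=2, branch=SG) has no partner → padded with NULL.
- 6 row(s) from t2 found no t1 partner → padded with NULL.

KW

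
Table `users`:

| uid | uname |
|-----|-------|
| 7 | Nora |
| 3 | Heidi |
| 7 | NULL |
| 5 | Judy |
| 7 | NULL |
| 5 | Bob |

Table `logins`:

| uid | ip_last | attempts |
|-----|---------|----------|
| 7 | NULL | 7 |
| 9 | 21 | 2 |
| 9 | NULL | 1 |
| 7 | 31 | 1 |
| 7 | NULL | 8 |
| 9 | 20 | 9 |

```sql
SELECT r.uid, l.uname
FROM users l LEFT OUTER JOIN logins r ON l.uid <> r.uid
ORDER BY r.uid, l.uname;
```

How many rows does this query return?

27

LEFT JOIN keeps every row from `users`; unmatched rows get NULL for `logins`'s columns.
Matching on l.uid <> r.uid.
- l (uid=7) pairs with 3 row(s) of r.
- l (uid=3) pairs with 6 row(s) of r.
- l (uid=7) pairs with 3 row(s) of r.
- l (uid=5) pairs with 6 row(s) of r.
- l (uid=7) pairs with 3 row(s) of r.
- l (uid=5) pairs with 6 row(s) of r.
Total: 27 rows.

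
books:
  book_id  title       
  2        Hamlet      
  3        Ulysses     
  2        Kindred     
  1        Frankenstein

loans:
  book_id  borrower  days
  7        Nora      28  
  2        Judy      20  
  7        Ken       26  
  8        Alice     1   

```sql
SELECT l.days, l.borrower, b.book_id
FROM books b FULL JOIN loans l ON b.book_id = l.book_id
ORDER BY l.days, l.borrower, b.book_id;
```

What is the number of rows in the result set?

FULL OUTER JOIN keeps every row from both sides; unmatched rows get NULL for the other side's columns.
Matching on b.book_id = l.book_id.
Matched pairs: 2; unmatched b rows kept: 2; unmatched l rows kept: 3.
Total: 2 matched + 5 padded = 7 rows.

7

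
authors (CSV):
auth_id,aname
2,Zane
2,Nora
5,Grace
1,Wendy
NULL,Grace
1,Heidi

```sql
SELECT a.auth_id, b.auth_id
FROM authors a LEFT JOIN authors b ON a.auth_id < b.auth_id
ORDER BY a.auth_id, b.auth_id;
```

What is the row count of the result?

10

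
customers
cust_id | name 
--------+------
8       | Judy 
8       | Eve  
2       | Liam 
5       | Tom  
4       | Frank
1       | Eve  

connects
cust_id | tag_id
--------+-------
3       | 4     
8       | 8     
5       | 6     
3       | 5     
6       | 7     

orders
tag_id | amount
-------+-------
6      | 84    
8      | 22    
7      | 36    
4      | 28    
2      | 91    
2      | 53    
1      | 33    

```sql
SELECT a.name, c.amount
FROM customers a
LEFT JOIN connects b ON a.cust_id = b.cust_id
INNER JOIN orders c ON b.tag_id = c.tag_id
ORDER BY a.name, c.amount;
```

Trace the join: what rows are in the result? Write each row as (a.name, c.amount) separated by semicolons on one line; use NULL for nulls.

Step 1 — a LEFT JOIN b on cust_id → 6 row(s).
Then INNER JOIN `orders c` on tag_id: keep only rows whose b.tag_id appears in c.

(Eve, 22); (Judy, 22); (Tom, 84)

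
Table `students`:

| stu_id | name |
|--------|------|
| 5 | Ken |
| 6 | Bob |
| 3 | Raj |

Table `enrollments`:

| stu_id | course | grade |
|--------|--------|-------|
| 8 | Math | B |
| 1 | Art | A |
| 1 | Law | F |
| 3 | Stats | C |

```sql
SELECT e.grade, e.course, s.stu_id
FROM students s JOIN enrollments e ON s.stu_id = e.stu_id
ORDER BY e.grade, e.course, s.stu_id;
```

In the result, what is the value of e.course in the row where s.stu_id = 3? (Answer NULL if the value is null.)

Stats

INNER JOIN keeps only pairs where the ON condition holds.
Matching on s.stu_id = e.stu_id.
- s[0] stu_id=5 → no match; dropped.
- s[1] stu_id=6 → no match; dropped.
- s[2] stu_id=3 → 1 match(es) in e → 1 row(s).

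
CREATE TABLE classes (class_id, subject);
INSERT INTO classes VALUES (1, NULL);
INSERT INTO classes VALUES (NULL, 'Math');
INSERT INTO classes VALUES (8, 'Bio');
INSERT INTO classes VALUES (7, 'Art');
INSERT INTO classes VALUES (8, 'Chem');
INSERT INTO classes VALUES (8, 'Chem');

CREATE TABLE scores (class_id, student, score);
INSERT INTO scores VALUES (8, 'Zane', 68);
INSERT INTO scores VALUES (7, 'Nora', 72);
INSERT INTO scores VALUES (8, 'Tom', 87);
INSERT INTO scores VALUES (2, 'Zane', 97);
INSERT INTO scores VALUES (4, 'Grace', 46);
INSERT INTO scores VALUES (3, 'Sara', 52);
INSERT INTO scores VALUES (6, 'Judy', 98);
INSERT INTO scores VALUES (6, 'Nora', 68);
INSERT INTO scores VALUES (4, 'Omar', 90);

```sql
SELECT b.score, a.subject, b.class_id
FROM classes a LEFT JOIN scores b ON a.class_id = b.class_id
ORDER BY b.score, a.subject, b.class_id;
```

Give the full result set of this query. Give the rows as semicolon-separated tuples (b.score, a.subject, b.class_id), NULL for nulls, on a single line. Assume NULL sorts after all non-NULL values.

(68, Bio, 8); (68, Chem, 8); (68, Chem, 8); (72, Art, 7); (87, Bio, 8); (87, Chem, 8); (87, Chem, 8); (NULL, Math, NULL); (NULL, NULL, NULL)

LEFT JOIN keeps every row from `classes`; unmatched rows get NULL for `scores`'s columns.
Matching on a.class_id = b.class_id. A NULL in a compared column never satisfies the condition.
- a[0] class_id=1 → no match; kept with NULLs on the b side.
- a[1] class_id=NULL → no match; kept with NULLs on the b side.
- a[2] class_id=8 → 2 match(es) in b → 2 row(s).
- a[3] class_id=7 → 1 match(es) in b → 1 row(s).
- a[4] class_id=8 → 2 match(es) in b → 2 row(s).
- a[5] class_id=8 → 2 match(es) in b → 2 row(s).
After projecting and ordering:
b.score | a.subject | b.class_id
68 | Bio | 8
68 | Chem | 8
68 | Chem | 8
72 | Art | 7
87 | Bio | 8
87 | Chem | 8
87 | Chem | 8
NULL | Math | NULL
NULL | NULL | NULL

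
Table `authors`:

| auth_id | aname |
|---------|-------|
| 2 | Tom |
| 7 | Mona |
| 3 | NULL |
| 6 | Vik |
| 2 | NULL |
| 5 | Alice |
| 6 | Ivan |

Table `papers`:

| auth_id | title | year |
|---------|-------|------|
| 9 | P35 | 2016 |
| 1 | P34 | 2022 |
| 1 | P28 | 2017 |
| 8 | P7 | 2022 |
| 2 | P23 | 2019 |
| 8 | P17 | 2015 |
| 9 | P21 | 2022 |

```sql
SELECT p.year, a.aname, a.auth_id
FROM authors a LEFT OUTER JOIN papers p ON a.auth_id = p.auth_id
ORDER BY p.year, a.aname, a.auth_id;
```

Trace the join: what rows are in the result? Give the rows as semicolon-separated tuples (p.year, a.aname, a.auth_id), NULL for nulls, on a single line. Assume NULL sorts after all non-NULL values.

(2019, Tom, 2); (2019, NULL, 2); (NULL, Alice, 5); (NULL, Ivan, 6); (NULL, Mona, 7); (NULL, Vik, 6); (NULL, NULL, 3)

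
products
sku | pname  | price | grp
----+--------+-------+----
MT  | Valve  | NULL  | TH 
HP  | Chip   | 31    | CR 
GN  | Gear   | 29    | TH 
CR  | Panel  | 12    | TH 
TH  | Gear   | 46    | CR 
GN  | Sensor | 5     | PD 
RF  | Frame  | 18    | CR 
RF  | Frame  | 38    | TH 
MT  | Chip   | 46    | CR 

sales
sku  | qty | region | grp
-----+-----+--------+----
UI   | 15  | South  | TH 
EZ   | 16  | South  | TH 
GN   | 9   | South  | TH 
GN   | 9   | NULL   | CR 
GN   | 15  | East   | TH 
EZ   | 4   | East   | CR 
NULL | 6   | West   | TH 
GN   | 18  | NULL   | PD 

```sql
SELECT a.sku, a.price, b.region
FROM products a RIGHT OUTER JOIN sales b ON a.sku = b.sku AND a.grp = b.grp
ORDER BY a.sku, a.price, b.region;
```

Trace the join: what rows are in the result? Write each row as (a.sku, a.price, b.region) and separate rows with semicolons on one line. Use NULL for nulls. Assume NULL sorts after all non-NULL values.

RIGHT JOIN keeps every row from `sales`; unmatched rows get NULL for `products`'s columns.
Matching on a.sku = b.sku AND a.grp = b.grp. A NULL in a compared column never satisfies the condition.
- a (sku=MT, grp=TH) has no partner in b.
- a (sku=HP, grp=CR) has no partner in b.
- a (sku=GN, grp=TH) pairs with 2 row(s) of b.
- a (sku=CR, grp=TH) has no partner in b.
- a (sku=TH, grp=CR) has no partner in b.
- a (sku=GN, grp=PD) pairs with 1 row(s) of b.
- a (sku=RF, grp=CR) has no partner in b.
- a (sku=RF, grp=TH) has no partner in b.
- a (sku=MT, grp=CR) has no partner in b.
- plus 5 unmatched b row(s), each kept with NULL a columns.
After projecting and ordering:
a.sku | a.price | b.region
GN | 5 | NULL
GN | 29 | East
GN | 29 | South
NULL | NULL | East
NULL | NULL | South
NULL | NULL | South
NULL | NULL | West
NULL | NULL | NULL

(GN, 5, NULL); (GN, 29, East); (GN, 29, South); (NULL, NULL, East); (NULL, NULL, South); (NULL, NULL, South); (NULL, NULL, West); (NULL, NULL, NULL)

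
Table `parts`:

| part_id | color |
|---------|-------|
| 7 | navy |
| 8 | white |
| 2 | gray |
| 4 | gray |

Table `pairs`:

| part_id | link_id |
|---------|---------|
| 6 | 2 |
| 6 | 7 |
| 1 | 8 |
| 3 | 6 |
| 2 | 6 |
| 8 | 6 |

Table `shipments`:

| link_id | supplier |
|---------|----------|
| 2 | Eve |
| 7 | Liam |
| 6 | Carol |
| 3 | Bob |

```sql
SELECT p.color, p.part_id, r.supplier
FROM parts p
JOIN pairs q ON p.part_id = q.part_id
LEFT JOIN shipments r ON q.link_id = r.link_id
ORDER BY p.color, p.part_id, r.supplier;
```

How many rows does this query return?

Evaluate left to right. First `parts p INNER JOIN pairs q` on part_id: 2 row(s).
Then LEFT JOIN `shipments r` on link_id: each of those 2 rows is kept; rows whose q.link_id has no match in r get NULL for r's columns.
Result: 2 row(s).

2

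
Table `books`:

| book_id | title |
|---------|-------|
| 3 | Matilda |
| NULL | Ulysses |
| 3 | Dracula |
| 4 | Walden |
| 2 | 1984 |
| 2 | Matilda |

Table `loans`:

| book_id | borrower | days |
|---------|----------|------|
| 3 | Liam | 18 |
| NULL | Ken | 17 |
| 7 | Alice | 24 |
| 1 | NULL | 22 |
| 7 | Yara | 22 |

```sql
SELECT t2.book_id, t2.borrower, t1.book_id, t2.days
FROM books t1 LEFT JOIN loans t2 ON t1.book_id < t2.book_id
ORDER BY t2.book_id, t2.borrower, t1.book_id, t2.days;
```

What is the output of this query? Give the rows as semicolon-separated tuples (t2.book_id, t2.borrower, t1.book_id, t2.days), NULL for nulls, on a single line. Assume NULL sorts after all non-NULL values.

(3, Liam, 2, 18); (3, Liam, 2, 18); (7, Alice, 2, 24); (7, Alice, 2, 24); (7, Alice, 3, 24); (7, Alice, 3, 24); (7, Alice, 4, 24); (7, Yara, 2, 22); (7, Yara, 2, 22); (7, Yara, 3, 22); (7, Yara, 3, 22); (7, Yara, 4, 22); (NULL, NULL, NULL, NULL)

LEFT JOIN keeps every row from `books`; unmatched rows get NULL for `loans`'s columns.
Matching on t1.book_id < t2.book_id. A NULL in a compared column never satisfies the condition.
- t1[0] book_id=3 → 2 match(es) in t2 → 2 row(s).
- t1[1] book_id=NULL → no match; kept with NULLs on the t2 side.
- t1[2] book_id=3 → 2 match(es) in t2 → 2 row(s).
- t1[3] book_id=4 → 2 match(es) in t2 → 2 row(s).
- t1[4] book_id=2 → 3 match(es) in t2 → 3 row(s).
- t1[5] book_id=2 → 3 match(es) in t2 → 3 row(s).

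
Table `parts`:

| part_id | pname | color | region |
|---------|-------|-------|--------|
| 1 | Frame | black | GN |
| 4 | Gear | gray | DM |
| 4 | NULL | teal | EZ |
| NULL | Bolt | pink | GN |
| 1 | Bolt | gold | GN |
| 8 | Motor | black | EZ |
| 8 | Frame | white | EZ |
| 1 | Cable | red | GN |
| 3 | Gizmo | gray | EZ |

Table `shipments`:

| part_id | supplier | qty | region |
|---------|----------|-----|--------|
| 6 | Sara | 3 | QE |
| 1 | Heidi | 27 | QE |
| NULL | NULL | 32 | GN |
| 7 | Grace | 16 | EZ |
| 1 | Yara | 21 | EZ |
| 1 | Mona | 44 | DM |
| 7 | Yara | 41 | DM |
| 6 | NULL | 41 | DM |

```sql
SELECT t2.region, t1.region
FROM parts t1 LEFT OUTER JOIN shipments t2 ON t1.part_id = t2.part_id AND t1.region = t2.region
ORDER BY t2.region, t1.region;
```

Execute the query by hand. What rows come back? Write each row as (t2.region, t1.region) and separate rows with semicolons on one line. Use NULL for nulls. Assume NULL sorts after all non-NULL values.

(NULL, DM); (NULL, EZ); (NULL, EZ); (NULL, EZ); (NULL, EZ); (NULL, GN); (NULL, GN); (NULL, GN); (NULL, GN)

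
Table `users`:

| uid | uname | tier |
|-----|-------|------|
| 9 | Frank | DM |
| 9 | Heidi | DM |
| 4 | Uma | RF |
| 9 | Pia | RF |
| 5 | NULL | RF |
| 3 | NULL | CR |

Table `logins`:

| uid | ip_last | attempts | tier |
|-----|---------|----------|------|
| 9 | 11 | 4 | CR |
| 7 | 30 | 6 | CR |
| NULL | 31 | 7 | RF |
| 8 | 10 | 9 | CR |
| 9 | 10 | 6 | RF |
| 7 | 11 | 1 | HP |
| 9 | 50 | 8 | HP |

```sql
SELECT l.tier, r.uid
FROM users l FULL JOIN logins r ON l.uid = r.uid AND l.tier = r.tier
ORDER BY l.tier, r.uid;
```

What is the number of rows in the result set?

FULL OUTER JOIN keeps every row from both sides; unmatched rows get NULL for the other side's columns.
Matching on l.uid = r.uid AND l.tier = r.tier. A NULL in a compared column never satisfies the condition.
- l (uid=9, tier=DM) has no partner → padded with NULL.
- l (uid=9, tier=DM) has no partner → padded with NULL.
- l (uid=4, tier=RF) has no partner → padded with NULL.
- l (uid=9, tier=RF) pairs with 1 row(s) of r.
- l (uid=5, tier=RF) has no partner → padded with NULL.
- l (uid=3, tier=CR) has no partner → padded with NULL.
- 6 r row(s) had no l match → kept, l columns NULL.
Total: 1 matched + 11 padded = 12 rows.

12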